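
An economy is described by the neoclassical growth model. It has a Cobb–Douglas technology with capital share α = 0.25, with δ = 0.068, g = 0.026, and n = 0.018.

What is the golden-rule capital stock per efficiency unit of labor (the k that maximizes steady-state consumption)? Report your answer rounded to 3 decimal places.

k_gold ≈ 2.917

The golden rule sets f'(k) = n + g + δ, i.e. α·k^(α−1) = n + g + δ.
So k^(1−α) = α / (n + g + δ) = 0.25 / 0.112 = 2.2321.
k_gold = 2.2321^(1/0.75) ≈ 2.9171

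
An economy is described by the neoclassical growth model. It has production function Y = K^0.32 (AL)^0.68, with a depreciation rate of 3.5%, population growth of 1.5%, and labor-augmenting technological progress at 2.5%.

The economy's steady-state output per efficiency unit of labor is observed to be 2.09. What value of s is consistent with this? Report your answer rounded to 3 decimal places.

s ≈ 0.359

At the steady state, Δk = 0, so s·k^α = (n + g + δ)·k.
Since y* = [s/(n + g + δ)]^(α/(1−α)), we have s/(n + g + δ) = (y*)^((1−α)/α) = 2.09^2.125 = 4.7897.
Therefore s = 4.7897 × (n + g + δ) = 4.7897 × 0.075 = 0.3592.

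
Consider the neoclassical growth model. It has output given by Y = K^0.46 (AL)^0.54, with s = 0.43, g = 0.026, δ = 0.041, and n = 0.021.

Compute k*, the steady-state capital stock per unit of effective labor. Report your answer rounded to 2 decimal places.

k* = 18.88

Steady state requires s·f(k) = (n + g + δ)·k, i.e. s·k^α = (n + g + δ)·k.
Rearranging, k^(1−α) = s / (n + g + δ).
k^0.54 = 0.43 / (0.021 + 0.026 + 0.041) = 0.43 / 0.088 = 4.8864
k* = 4.8864^(1/0.54) ≈ 18.8758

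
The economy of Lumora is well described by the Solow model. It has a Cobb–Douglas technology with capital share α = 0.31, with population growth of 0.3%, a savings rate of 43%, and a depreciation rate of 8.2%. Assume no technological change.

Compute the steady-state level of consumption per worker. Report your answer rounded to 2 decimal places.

c* = 1.18

At the steady state, Δk = 0, so s·k^α = (n + δ)·k.
Dividing both sides by k: k^(1−α) = s / (n + δ).
k^0.69 = 0.43 / (0.003 + 0.082) = 0.43 / 0.085 = 5.0588
k* = 5.0588^(1/0.69) ≈ 10.4799
y* = (k*)^α = 10.4799^0.31 ≈ 2.0716
c* = (1 − s)·y* = (1 − 0.43) × 2.0716 ≈ 1.1808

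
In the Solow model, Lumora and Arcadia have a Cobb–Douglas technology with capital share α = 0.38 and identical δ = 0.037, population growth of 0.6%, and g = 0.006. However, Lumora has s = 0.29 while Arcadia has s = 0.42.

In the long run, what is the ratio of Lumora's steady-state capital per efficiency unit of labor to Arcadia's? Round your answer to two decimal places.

Steady-state k* = [s/(n + g + δ)]^(1/(1−α)), so the ratio is [ (s_L/(n + g + δ)_L) / (s_A/(n + g + δ)_A) ]^1.6129.
s_L/(n + g + δ)_L = 0.29/0.049 = 5.9184; s_A/(n + g + δ)_A = 0.42/0.049 = 8.5714.
Ratio = (5.9184/8.5714)^1.6129 = 0.6905^1.6129 ≈ 0.5503

ratio ≈ 0.55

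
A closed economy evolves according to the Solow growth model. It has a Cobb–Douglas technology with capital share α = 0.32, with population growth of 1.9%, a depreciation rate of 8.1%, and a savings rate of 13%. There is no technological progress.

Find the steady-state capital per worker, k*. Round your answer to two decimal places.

Steady state requires s·f(k) = (n + δ)·k, i.e. s·k^α = (n + δ)·k.
Dividing both sides by k: k^(1−α) = s / (n + δ).
k^0.68 = 0.13 / (0.019 + 0.081) = 0.13 / 0.100 = 1.3000
k* = 1.3000^(1/0.68) ≈ 1.4708

k* = 1.47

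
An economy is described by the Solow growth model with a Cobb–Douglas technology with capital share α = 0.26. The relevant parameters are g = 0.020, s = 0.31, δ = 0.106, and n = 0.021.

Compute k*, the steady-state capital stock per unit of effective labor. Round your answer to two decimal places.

In steady state, investment equals break-even investment: s·k^α = (n + g + δ)·k.
Rearranging, k^(1−α) = s / (n + g + δ).
k^0.74 = 0.31 / (0.021 + 0.020 + 0.106) = 0.31 / 0.147 = 2.1088
k* = 2.1088^(1/0.74) ≈ 2.7409

k* ≈ 2.74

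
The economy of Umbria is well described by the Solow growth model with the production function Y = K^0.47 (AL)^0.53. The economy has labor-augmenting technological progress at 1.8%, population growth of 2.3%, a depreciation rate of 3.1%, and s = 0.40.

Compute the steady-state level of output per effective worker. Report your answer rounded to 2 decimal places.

y* = 4.58

At the steady state, Δk = 0, so s·k^α = (n + g + δ)·k.
Rearranging, k^(1−α) = s / (n + g + δ).
k^0.53 = 0.40 / (0.023 + 0.018 + 0.031) = 0.40 / 0.072 = 5.5556
k* = 5.5556^(1/0.53) ≈ 25.4187
y* = (k*)^α = 25.4187^0.47 ≈ 4.5753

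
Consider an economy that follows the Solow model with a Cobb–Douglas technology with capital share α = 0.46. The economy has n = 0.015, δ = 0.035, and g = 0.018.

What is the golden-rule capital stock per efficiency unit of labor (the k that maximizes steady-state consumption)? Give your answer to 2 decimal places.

k_gold ≈ 34.47

The golden rule sets f'(k) = n + g + δ, i.e. α·k^(α−1) = n + g + δ.
So k^(1−α) = α / (n + g + δ) = 0.46 / 0.068 = 6.7647.
k_gold = 6.7647^(1/0.54) ≈ 34.4744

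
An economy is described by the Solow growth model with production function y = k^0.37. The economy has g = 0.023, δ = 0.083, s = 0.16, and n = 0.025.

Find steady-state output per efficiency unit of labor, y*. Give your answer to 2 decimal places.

At the steady state, Δk = 0, so s·k^α = (n + g + δ)·k.
Rearranging, k^(1−α) = s / (n + g + δ).
k^0.63 = 0.16 / (0.025 + 0.023 + 0.083) = 0.16 / 0.131 = 1.2214
k* = 1.2214^(1/0.63) ≈ 1.3736
y* = (k*)^α = 1.3736^0.37 ≈ 1.1246

y* ≈ 1.12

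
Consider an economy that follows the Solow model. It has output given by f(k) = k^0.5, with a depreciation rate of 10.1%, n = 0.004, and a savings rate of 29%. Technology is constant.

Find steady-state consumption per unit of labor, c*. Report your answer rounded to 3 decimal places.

c* = 1.961

At the steady state, Δk = 0, so s·k^α = (n + δ)·k.
Rearranging, k^(1−α) = s / (n + δ).
k^0.5 = 0.29 / (0.004 + 0.101) = 0.29 / 0.105 = 2.7619
k* = 2.7619^(1/0.5) ≈ 7.6281
y* = (k*)^α = 7.6281^0.5 ≈ 2.7619
c* = (1 − s)·y* = (1 − 0.29) × 2.7619 ≈ 1.9609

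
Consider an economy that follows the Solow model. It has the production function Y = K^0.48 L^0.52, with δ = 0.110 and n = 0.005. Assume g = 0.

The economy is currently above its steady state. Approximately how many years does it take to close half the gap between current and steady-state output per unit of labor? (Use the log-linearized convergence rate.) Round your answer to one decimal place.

about 11.6 years

Near the steady state the convergence rate is λ = (1 − α)(n + δ).
λ = (1 − 0.48) × 0.115 = 0.52 × 0.115 = 0.0598
Half-life = ln 2 / λ = 0.6931 / 0.0598 ≈ 11.59 years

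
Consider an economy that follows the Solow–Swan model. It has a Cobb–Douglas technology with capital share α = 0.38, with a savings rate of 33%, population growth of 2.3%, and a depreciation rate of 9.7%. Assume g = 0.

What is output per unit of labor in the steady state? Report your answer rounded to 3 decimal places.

At the steady state, Δk = 0, so s·k^α = (n + δ)·k.
Rearranging, k^(1−α) = s / (n + δ).
k^0.62 = 0.33 / (0.023 + 0.097) = 0.33 / 0.120 = 2.7500
k* = 2.7500^(1/0.62) ≈ 5.1121
y* = (k*)^α = 5.1121^0.38 ≈ 1.8590

y* ≈ 1.859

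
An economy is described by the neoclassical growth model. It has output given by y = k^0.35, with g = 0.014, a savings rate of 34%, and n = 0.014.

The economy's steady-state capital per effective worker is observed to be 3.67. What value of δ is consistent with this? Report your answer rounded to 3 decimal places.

Steady state requires s·f(k) = (n + g + δ)·k, i.e. s·k^α = (n + g + δ)·k.
So s / (n + g + δ) = (k*)^(1−α) = 3.67^0.65 = 2.3283.
Therefore n + g + δ = s / 2.3283 = 0.34 / 2.3283 = 0.1460, so δ = 0.1460 − 0.028 = 0.1180.

δ ≈ 0.118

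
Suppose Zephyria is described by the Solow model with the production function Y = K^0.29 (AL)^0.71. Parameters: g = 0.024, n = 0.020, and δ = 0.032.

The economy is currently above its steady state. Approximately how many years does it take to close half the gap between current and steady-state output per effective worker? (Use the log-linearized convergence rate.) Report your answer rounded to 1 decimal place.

about 12.8 years

Near the steady state the convergence rate is λ = (1 − α)(n + g + δ).
λ = (1 − 0.29) × 0.076 = 0.71 × 0.076 = 0.05396
Half-life = ln 2 / λ = 0.6931 / 0.05396 ≈ 12.84 years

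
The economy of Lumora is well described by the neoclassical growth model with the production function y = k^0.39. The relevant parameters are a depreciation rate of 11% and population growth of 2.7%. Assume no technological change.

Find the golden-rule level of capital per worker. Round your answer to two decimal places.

k_gold ≈ 5.56

The golden rule sets f'(k) = n + δ, i.e. α·k^(α−1) = n + δ.
So k^(1−α) = α / (n + δ) = 0.39 / 0.137 = 2.8467.
k_gold = 2.8467^(1/0.61) ≈ 5.5568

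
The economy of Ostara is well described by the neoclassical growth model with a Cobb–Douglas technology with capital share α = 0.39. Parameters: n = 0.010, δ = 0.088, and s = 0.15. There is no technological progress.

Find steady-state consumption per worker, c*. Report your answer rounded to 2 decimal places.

c* ≈ 1.12

In steady state, investment equals break-even investment: s·k^α = (n + δ)·k.
Dividing both sides by k: k^(1−α) = s / (n + δ).
k^0.61 = 0.15 / (0.010 + 0.088) = 0.15 / 0.098 = 1.5306
k* = 1.5306^(1/0.61) ≈ 2.0093
y* = (k*)^α = 2.0093^0.39 ≈ 1.3128
c* = (1 − s)·y* = (1 − 0.15) × 1.3128 ≈ 1.1159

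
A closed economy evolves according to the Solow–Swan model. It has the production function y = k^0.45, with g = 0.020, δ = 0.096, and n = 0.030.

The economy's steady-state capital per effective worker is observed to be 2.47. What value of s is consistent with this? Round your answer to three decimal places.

Steady state requires s·f(k) = (n + g + δ)·k, i.e. s·k^α = (n + g + δ)·k.
So s / (n + g + δ) = (k*)^(1−α) = 2.47^0.55 = 1.6443.
Therefore s = 1.6443 × (n + g + δ) = 1.6443 × 0.146 = 0.2401.

s ≈ 0.240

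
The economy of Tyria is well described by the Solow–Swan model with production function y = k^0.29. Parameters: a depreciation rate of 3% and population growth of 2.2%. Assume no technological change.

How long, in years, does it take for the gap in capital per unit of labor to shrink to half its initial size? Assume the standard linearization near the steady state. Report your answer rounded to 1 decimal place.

Near the steady state the convergence rate is λ = (1 − α)(n + δ).
λ = (1 − 0.29) × 0.052 = 0.71 × 0.052 = 0.03692
Half-life = ln 2 / λ = 0.6931 / 0.03692 ≈ 18.77 years

half-life ≈ 18.8 years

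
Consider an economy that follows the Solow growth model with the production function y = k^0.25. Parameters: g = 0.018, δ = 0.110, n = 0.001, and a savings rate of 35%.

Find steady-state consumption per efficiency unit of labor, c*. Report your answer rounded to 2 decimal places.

c* = 0.91

At the steady state, Δk = 0, so s·k^α = (n + g + δ)·k.
Rearranging, k^(1−α) = s / (n + g + δ).
k^0.75 = 0.35 / (0.001 + 0.018 + 0.110) = 0.35 / 0.129 = 2.7132
k* = 2.7132^(1/0.75) ≈ 3.7842
y* = (k*)^α = 3.7842^0.25 ≈ 1.3947
c* = (1 − s)·y* = (1 − 0.35) × 1.3947 ≈ 0.9066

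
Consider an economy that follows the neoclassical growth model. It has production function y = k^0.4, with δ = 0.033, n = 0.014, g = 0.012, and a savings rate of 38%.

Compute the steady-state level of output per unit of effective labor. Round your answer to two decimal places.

In steady state, investment equals break-even investment: s·k^α = (n + g + δ)·k.
Rearranging, k^(1−α) = s / (n + g + δ).
k^0.6 = 0.38 / (0.014 + 0.012 + 0.033) = 0.38 / 0.059 = 6.4407
k* = 6.4407^(1/0.6) ≈ 22.2957
y* = (k*)^α = 22.2957^0.4 ≈ 3.4617

y* ≈ 3.46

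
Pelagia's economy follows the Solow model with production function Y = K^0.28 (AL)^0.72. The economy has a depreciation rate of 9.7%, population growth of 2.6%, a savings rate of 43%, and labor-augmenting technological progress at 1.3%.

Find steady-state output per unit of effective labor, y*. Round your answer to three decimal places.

Steady state requires s·f(k) = (n + g + δ)·k, i.e. s·k^α = (n + g + δ)·k.
Dividing both sides by k: k^(1−α) = s / (n + g + δ).
k^0.72 = 0.43 / (0.026 + 0.013 + 0.097) = 0.43 / 0.136 = 3.1618
k* = 3.1618^(1/0.72) ≈ 4.9471
y* = (k*)^α = 4.9471^0.28 ≈ 1.5647

y* ≈ 1.565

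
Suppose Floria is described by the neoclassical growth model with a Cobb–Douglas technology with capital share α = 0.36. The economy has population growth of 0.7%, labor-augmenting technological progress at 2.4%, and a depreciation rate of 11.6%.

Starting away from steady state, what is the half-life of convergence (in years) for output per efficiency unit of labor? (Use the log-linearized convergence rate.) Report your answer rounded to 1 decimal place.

Near the steady state the convergence rate is λ = (1 − α)(n + g + δ).
λ = (1 − 0.36) × 0.147 = 0.64 × 0.147 = 0.09408
Half-life = ln 2 / λ = 0.6931 / 0.09408 ≈ 7.37 years

about 7.4 years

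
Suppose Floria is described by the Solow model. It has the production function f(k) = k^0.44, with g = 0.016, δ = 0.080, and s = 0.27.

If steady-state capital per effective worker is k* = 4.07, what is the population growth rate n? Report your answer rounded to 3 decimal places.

Steady state requires s·f(k) = (n + g + δ)·k, i.e. s·k^α = (n + g + δ)·k.
So s / (n + g + δ) = (k*)^(1−α) = 4.07^0.56 = 2.1947.
Therefore n + g + δ = s / 2.1947 = 0.27 / 2.1947 = 0.1230, so n = 0.1230 − 0.096 = 0.0270.

n ≈ 0.027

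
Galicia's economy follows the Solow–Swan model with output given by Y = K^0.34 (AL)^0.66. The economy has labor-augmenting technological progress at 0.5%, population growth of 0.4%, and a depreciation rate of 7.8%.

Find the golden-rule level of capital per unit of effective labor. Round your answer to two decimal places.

k_gold ≈ 7.89

The golden rule sets f'(k) = n + g + δ, i.e. α·k^(α−1) = n + g + δ.
So k^(1−α) = α / (n + g + δ) = 0.34 / 0.087 = 3.9080.
k_gold = 3.9080^(1/0.66) ≈ 7.8868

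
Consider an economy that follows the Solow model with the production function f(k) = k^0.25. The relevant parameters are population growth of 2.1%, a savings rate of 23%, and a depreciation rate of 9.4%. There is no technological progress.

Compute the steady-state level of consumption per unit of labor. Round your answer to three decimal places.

c* = 0.970

In steady state, investment equals break-even investment: s·k^α = (n + δ)·k.
Dividing both sides by k: k^(1−α) = s / (n + δ).
k^0.75 = 0.23 / (0.021 + 0.094) = 0.23 / 0.115 = 2.0000
k* = 2.0000^(1/0.75) ≈ 2.5198
y* = (k*)^α = 2.5198^0.25 ≈ 1.2599
c* = (1 − s)·y* = (1 − 0.23) × 1.2599 ≈ 0.9701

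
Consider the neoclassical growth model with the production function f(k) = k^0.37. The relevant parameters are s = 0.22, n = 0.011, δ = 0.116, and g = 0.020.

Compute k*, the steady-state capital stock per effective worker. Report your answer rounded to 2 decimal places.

Steady state requires s·f(k) = (n + g + δ)·k, i.e. s·k^α = (n + g + δ)·k.
Rearranging, k^(1−α) = s / (n + g + δ).
k^0.63 = 0.22 / (0.011 + 0.020 + 0.116) = 0.22 / 0.147 = 1.4966
k* = 1.4966^(1/0.63) ≈ 1.8965

k* ≈ 1.90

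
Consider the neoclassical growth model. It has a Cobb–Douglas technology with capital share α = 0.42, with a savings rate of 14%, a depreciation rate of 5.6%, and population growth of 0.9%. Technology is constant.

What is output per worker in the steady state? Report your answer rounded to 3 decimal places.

In steady state, investment equals break-even investment: s·k^α = (n + δ)·k.
Rearranging, k^(1−α) = s / (n + δ).
k^0.58 = 0.14 / (0.009 + 0.056) = 0.14 / 0.065 = 2.1538
k* = 2.1538^(1/0.58) ≈ 3.7540
y* = (k*)^α = 3.7540^0.42 ≈ 1.7430

y* ≈ 1.743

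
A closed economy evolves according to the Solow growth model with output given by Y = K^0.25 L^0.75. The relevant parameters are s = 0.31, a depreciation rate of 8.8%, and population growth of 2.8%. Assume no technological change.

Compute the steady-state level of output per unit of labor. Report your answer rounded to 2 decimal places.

y* = 1.39

At the steady state, Δk = 0, so s·k^α = (n + δ)·k.
Rearranging, k^(1−α) = s / (n + δ).
k^0.75 = 0.31 / (0.028 + 0.088) = 0.31 / 0.116 = 2.6724
k* = 2.6724^(1/0.75) ≈ 3.7085
y* = (k*)^α = 3.7085^0.25 ≈ 1.3877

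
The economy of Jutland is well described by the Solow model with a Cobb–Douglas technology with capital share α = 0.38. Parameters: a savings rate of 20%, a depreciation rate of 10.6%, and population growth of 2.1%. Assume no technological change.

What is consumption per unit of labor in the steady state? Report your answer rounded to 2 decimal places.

c* ≈ 1.06

At the steady state, Δk = 0, so s·k^α = (n + δ)·k.
Rearranging, k^(1−α) = s / (n + δ).
k^0.62 = 0.20 / (0.021 + 0.106) = 0.20 / 0.127 = 1.5748
k* = 1.5748^(1/0.62) ≈ 2.0802
y* = (k*)^α = 2.0802^0.38 ≈ 1.3209
c* = (1 − s)·y* = (1 − 0.20) × 1.3209 ≈ 1.0567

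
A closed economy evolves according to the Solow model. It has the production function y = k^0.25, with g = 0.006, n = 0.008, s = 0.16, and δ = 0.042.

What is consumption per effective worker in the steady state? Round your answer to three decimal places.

c* ≈ 1.192

At the steady state, Δk = 0, so s·k^α = (n + g + δ)·k.
Dividing both sides by k: k^(1−α) = s / (n + g + δ).
k^0.75 = 0.16 / (0.008 + 0.006 + 0.042) = 0.16 / 0.056 = 2.8571
k* = 2.8571^(1/0.75) ≈ 4.0542
y* = (k*)^α = 4.0542^0.25 ≈ 1.4190
c* = (1 − s)·y* = (1 − 0.16) × 1.4190 ≈ 1.1920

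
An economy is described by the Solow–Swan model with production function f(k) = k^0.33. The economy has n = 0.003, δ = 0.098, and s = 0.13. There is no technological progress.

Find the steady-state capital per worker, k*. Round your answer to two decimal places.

k* = 1.46

At the steady state, Δk = 0, so s·k^α = (n + δ)·k.
Dividing both sides by k: k^(1−α) = s / (n + δ).
k^0.67 = 0.13 / (0.003 + 0.098) = 0.13 / 0.101 = 1.2871
k* = 1.2871^(1/0.67) ≈ 1.4575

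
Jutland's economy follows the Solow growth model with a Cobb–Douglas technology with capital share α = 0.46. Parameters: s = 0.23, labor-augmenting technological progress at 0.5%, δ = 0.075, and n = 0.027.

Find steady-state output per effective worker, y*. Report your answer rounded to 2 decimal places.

At the steady state, Δk = 0, so s·k^α = (n + g + δ)·k.
Dividing both sides by k: k^(1−α) = s / (n + g + δ).
k^0.54 = 0.23 / (0.027 + 0.005 + 0.075) = 0.23 / 0.107 = 2.1495
k* = 2.1495^(1/0.54) ≈ 4.1251
y* = (k*)^α = 4.1251^0.46 ≈ 1.9191

y* ≈ 1.92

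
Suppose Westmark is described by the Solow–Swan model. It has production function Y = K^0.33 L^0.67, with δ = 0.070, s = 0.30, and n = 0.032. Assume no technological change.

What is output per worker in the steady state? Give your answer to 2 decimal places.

At the steady state, Δk = 0, so s·k^α = (n + δ)·k.
Dividing both sides by k: k^(1−α) = s / (n + δ).
k^0.67 = 0.30 / (0.032 + 0.070) = 0.30 / 0.102 = 2.9412
k* = 2.9412^(1/0.67) ≈ 5.0037
y* = (k*)^α = 5.0037^0.33 ≈ 1.7012

y* ≈ 1.70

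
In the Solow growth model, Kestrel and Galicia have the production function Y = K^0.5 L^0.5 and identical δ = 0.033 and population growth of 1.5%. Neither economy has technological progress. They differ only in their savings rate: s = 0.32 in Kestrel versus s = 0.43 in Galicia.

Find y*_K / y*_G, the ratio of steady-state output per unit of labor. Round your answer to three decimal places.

Steady-state y* = [s/(n + δ)]^(α/(1−α)), so the ratio is [ (s_K/(n + δ)_K) / (s_G/(n + δ)_G) ]^1.
s_K/(n + δ)_K = 0.32/0.048 = 6.6667; s_G/(n + δ)_G = 0.43/0.048 = 8.9583.
Ratio = (6.6667/8.9583)^1 = 0.7442^1 ≈ 0.7442

y*_K / y*_G ≈ 0.744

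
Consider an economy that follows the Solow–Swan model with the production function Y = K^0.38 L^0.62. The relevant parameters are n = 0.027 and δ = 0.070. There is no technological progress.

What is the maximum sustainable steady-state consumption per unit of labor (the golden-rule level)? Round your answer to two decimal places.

c_gold ≈ 1.43

At the golden rule, f'(k) = n + δ, so α·k^(α−1) = n + δ and k_gold = (α/(n + δ))^(1/(1−α)).
k_gold = (0.38/0.097)^(1/0.62) = 3.9175^1.6129 ≈ 9.0462
c_gold = f(k_gold) − (n + δ)·k_gold = 2.3092 − 0.097×9.0462 ≈ 1.4317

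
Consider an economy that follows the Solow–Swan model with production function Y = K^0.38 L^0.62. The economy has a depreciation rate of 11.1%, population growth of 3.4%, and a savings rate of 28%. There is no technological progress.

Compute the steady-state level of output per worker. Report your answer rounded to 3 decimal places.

y* ≈ 1.497

At the steady state, Δk = 0, so s·k^α = (n + δ)·k.
Dividing both sides by k: k^(1−α) = s / (n + δ).
k^0.62 = 0.28 / (0.034 + 0.111) = 0.28 / 0.145 = 1.9310
k* = 1.9310^(1/0.62) ≈ 2.8903
y* = (k*)^α = 2.8903^0.38 ≈ 1.4968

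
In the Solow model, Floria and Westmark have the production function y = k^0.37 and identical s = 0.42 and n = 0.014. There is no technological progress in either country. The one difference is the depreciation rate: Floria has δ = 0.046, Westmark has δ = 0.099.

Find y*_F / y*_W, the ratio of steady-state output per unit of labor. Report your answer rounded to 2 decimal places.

ratio ≈ 1.45

Steady-state y* = [s/(n + δ)]^(α/(1−α)), so the ratio is [ (s_F/(n + δ)_F) / (s_W/(n + δ)_W) ]^0.5873.
s_F/(n + δ)_F = 0.42/0.060 = 7.0000; s_W/(n + δ)_W = 0.42/0.113 = 3.7168.
Ratio = (7.0000/3.7168)^0.5873 = 1.8833^0.5873 ≈ 1.4503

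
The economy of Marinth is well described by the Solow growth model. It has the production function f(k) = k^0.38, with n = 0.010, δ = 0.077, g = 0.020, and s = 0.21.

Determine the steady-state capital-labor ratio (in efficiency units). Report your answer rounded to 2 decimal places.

Steady state requires s·f(k) = (n + g + δ)·k, i.e. s·k^α = (n + g + δ)·k.
Rearranging, k^(1−α) = s / (n + g + δ).
k^0.62 = 0.21 / (0.010 + 0.020 + 0.077) = 0.21 / 0.107 = 1.9626
k* = 1.9626^(1/0.62) ≈ 2.9669

k* ≈ 2.97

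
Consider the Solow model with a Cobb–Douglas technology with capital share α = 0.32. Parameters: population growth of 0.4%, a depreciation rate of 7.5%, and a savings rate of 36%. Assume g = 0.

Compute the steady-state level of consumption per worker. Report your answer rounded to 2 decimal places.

In steady state, investment equals break-even investment: s·k^α = (n + δ)·k.
Dividing both sides by k: k^(1−α) = s / (n + δ).
k^0.68 = 0.36 / (0.004 + 0.075) = 0.36 / 0.079 = 4.5570
k* = 4.5570^(1/0.68) ≈ 9.3035
y* = (k*)^α = 9.3035^0.32 ≈ 2.0416
c* = (1 − s)·y* = (1 − 0.36) × 2.0416 ≈ 1.3066

c* = 1.31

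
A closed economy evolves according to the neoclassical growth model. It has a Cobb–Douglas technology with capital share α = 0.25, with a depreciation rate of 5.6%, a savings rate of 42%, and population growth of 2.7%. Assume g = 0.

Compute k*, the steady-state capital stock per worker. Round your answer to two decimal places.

In steady state, investment equals break-even investment: s·k^α = (n + δ)·k.
Rearranging, k^(1−α) = s / (n + δ).
k^0.75 = 0.42 / (0.027 + 0.056) = 0.42 / 0.083 = 5.0602
k* = 5.0602^(1/0.75) ≈ 8.6874

k* = 8.69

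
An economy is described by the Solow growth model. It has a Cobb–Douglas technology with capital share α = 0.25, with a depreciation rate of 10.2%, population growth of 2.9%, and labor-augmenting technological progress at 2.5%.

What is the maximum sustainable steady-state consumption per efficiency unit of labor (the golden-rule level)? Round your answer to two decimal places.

c_gold ≈ 0.88

At the golden rule, f'(k) = n + g + δ, so α·k^(α−1) = n + g + δ and k_gold = (α/(n + g + δ))^(1/(1−α)).
k_gold = (0.25/0.156)^(1/0.75) = 1.6026^1.3333 ≈ 1.8754
c_gold = f(k_gold) − (n + g + δ)·k_gold = 1.1702 − 0.156×1.8754 ≈ 0.8776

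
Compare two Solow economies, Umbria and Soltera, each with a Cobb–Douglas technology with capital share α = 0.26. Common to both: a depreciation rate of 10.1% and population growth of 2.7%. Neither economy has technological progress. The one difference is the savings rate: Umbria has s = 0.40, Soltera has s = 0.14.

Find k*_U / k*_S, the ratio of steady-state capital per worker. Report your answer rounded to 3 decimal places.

Steady-state k* = [s/(n + δ)]^(1/(1−α)), so the ratio is [ (s_U/(n + δ)_U) / (s_S/(n + δ)_S) ]^1.3514.
s_U/(n + δ)_U = 0.40/0.128 = 3.1250; s_S/(n + δ)_S = 0.14/0.128 = 1.0938.
Ratio = (3.1250/1.0938)^1.3514 = 2.8570^1.3514 ≈ 4.1316

ratio ≈ 4.132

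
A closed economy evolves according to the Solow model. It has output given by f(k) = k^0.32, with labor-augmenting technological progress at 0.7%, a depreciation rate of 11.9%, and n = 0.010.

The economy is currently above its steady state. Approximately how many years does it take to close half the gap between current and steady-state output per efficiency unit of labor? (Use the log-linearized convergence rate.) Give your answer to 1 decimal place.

Near the steady state the convergence rate is λ = (1 − α)(n + g + δ).
λ = (1 − 0.32) × 0.136 = 0.68 × 0.136 = 0.09248
Half-life = ln 2 / λ = 0.6931 / 0.09248 ≈ 7.49 years

t_½ ≈ 7.5 years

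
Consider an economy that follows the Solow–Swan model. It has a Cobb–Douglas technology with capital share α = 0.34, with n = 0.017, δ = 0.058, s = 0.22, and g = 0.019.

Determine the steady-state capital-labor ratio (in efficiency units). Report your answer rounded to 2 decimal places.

In steady state, investment equals break-even investment: s·k^α = (n + g + δ)·k.
Rearranging, k^(1−α) = s / (n + g + δ).
k^0.66 = 0.22 / (0.017 + 0.019 + 0.058) = 0.22 / 0.094 = 2.3404
k* = 2.3404^(1/0.66) ≈ 3.6269

k* ≈ 3.63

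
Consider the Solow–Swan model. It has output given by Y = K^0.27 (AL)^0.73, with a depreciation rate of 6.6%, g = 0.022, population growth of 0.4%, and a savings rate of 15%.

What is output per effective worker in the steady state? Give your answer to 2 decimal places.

At the steady state, Δk = 0, so s·k^α = (n + g + δ)·k.
Dividing both sides by k: k^(1−α) = s / (n + g + δ).
k^0.73 = 0.15 / (0.004 + 0.022 + 0.066) = 0.15 / 0.092 = 1.6304
k* = 1.6304^(1/0.73) ≈ 1.9535
y* = (k*)^α = 1.9535^0.27 ≈ 1.1982

y* = 1.20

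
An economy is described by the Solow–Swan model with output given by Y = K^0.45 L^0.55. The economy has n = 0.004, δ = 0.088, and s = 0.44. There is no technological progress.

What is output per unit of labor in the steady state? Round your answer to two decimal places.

y* = 3.60

In steady state, investment equals break-even investment: s·k^α = (n + δ)·k.
Rearranging, k^(1−α) = s / (n + δ).
k^0.55 = 0.44 / (0.004 + 0.088) = 0.44 / 0.092 = 4.7826
k* = 4.7826^(1/0.55) ≈ 17.2089
y* = (k*)^α = 17.2089^0.45 ≈ 3.5982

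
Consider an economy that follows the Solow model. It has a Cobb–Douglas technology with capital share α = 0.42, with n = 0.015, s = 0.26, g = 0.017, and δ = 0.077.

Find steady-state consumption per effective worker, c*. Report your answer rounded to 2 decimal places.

In steady state, investment equals break-even investment: s·k^α = (n + g + δ)·k.
Rearranging, k^(1−α) = s / (n + g + δ).
k^0.58 = 0.26 / (0.015 + 0.017 + 0.077) = 0.26 / 0.109 = 2.3853
k* = 2.3853^(1/0.58) ≈ 4.4765
y* = (k*)^α = 4.4765^0.42 ≈ 1.8767
c* = (1 − s)·y* = (1 − 0.26) × 1.8767 ≈ 1.3888

c* = 1.39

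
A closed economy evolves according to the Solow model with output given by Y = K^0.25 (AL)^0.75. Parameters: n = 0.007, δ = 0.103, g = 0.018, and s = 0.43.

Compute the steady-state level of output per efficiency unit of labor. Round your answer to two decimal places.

y* ≈ 1.50

In steady state, investment equals break-even investment: s·k^α = (n + g + δ)·k.
Dividing both sides by k: k^(1−α) = s / (n + g + δ).
k^0.75 = 0.43 / (0.007 + 0.018 + 0.103) = 0.43 / 0.128 = 3.3594
k* = 3.3594^(1/0.75) ≈ 5.0313
y* = (k*)^α = 5.0313^0.25 ≈ 1.4977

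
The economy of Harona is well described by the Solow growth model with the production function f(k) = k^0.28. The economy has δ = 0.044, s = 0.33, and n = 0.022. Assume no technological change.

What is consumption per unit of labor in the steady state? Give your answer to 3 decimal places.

c* = 1.253

At the steady state, Δk = 0, so s·k^α = (n + δ)·k.
Rearranging, k^(1−α) = s / (n + δ).
k^0.72 = 0.33 / (0.022 + 0.044) = 0.33 / 0.066 = 5.0000
k* = 5.0000^(1/0.72) ≈ 9.3496
y* = (k*)^α = 9.3496^0.28 ≈ 1.8699
c* = (1 − s)·y* = (1 − 0.33) × 1.8699 ≈ 1.2528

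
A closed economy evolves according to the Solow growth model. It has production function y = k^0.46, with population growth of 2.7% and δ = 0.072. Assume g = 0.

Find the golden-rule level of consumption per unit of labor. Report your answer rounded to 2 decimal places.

At the golden rule, f'(k) = n + δ, so α·k^(α−1) = n + δ and k_gold = (α/(n + δ))^(1/(1−α)).
k_gold = (0.46/0.099)^(1/0.54) = 4.6465^1.8519 ≈ 17.1969
c_gold = f(k_gold) − (n + δ)·k_gold = 3.7009 − 0.099×17.1969 ≈ 1.9984

c_gold ≈ 2.00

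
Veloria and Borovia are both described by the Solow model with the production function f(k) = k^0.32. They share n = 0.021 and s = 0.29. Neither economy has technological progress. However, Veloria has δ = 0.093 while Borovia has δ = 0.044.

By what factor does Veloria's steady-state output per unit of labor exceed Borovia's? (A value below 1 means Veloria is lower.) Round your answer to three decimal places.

ratio ≈ 0.768

Steady-state y* = [s/(n + δ)]^(α/(1−α)), so the ratio is [ (s_V/(n + δ)_V) / (s_B/(n + δ)_B) ]^0.4706.
s_V/(n + δ)_V = 0.29/0.114 = 2.5439; s_B/(n + δ)_B = 0.29/0.065 = 4.4615.
Ratio = (2.5439/4.4615)^0.4706 = 0.5702^0.4706 ≈ 0.7677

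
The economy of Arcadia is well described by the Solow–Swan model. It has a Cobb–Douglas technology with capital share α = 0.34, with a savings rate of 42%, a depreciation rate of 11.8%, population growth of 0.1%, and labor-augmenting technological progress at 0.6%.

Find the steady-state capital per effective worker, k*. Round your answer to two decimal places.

Steady state requires s·f(k) = (n + g + δ)·k, i.e. s·k^α = (n + g + δ)·k.
Dividing both sides by k: k^(1−α) = s / (n + g + δ).
k^0.66 = 0.42 / (0.001 + 0.006 + 0.118) = 0.42 / 0.125 = 3.3600
k* = 3.3600^(1/0.66) ≈ 6.2731

k* ≈ 6.27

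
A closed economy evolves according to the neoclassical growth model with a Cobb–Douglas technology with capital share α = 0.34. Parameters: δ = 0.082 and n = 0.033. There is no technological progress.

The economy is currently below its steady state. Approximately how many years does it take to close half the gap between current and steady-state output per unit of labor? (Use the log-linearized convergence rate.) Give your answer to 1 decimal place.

half-life ≈ 9.1 years

Near the steady state the convergence rate is λ = (1 − α)(n + δ).
λ = (1 − 0.34) × 0.115 = 0.66 × 0.115 = 0.0759
Half-life = ln 2 / λ = 0.6931 / 0.0759 ≈ 9.13 years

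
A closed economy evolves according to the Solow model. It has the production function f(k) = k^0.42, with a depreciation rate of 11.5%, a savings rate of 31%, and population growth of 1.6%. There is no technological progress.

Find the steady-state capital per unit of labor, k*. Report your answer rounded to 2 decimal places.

At the steady state, Δk = 0, so s·k^α = (n + δ)·k.
Dividing both sides by k: k^(1−α) = s / (n + δ).
k^0.58 = 0.31 / (0.016 + 0.115) = 0.31 / 0.131 = 2.3664
k* = 2.3664^(1/0.58) ≈ 4.4155

k* ≈ 4.42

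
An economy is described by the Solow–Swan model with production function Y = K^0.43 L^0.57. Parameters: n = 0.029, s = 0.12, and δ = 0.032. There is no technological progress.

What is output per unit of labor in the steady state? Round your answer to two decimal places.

At the steady state, Δk = 0, so s·k^α = (n + δ)·k.
Rearranging, k^(1−α) = s / (n + δ).
k^0.57 = 0.12 / (0.029 + 0.032) = 0.12 / 0.061 = 1.9672
k* = 1.9672^(1/0.57) ≈ 3.2774
y* = (k*)^α = 3.2774^0.43 ≈ 1.6660

y* ≈ 1.67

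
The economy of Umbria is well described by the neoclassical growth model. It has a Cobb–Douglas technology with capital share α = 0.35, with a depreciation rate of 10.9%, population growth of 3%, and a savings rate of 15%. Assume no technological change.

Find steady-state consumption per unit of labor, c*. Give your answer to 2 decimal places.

c* ≈ 0.89

Steady state requires s·f(k) = (n + δ)·k, i.e. s·k^α = (n + δ)·k.
Rearranging, k^(1−α) = s / (n + δ).
k^0.65 = 0.15 / (0.030 + 0.109) = 0.15 / 0.139 = 1.0791
k* = 1.0791^(1/0.65) ≈ 1.1243
y* = (k*)^α = 1.1243^0.35 ≈ 1.0419
c* = (1 − s)·y* = (1 − 0.15) × 1.0419 ≈ 0.8856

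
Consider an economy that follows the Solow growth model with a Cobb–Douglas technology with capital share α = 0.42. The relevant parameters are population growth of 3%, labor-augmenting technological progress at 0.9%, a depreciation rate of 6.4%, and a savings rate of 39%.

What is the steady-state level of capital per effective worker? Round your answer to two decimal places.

In steady state, investment equals break-even investment: s·k^α = (n + g + δ)·k.
Dividing both sides by k: k^(1−α) = s / (n + g + δ).
k^0.58 = 0.39 / (0.030 + 0.009 + 0.064) = 0.39 / 0.103 = 3.7864
k* = 3.7864^(1/0.58) ≈ 9.9298

k* ≈ 9.93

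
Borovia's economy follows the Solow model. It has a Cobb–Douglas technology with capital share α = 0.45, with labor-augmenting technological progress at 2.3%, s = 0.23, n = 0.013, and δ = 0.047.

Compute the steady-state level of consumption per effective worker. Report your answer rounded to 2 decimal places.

Steady state requires s·f(k) = (n + g + δ)·k, i.e. s·k^α = (n + g + δ)·k.
Rearranging, k^(1−α) = s / (n + g + δ).
k^0.55 = 0.23 / (0.013 + 0.023 + 0.047) = 0.23 / 0.083 = 2.7711
k* = 2.7711^(1/0.55) ≈ 6.3800
y* = (k*)^α = 6.3800^0.45 ≈ 2.3023
c* = (1 − s)·y* = (1 − 0.23) × 2.3023 ≈ 1.7728

c* ≈ 1.77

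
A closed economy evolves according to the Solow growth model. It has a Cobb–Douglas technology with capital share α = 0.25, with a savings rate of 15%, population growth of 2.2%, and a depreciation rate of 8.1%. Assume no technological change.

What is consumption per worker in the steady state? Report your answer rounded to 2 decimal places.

In steady state, investment equals break-even investment: s·k^α = (n + δ)·k.
Rearranging, k^(1−α) = s / (n + δ).
k^0.75 = 0.15 / (0.022 + 0.081) = 0.15 / 0.103 = 1.4563
k* = 1.4563^(1/0.75) ≈ 1.6507
y* = (k*)^α = 1.6507^0.25 ≈ 1.1335
c* = (1 − s)·y* = (1 − 0.15) × 1.1335 ≈ 0.9635

c* = 0.96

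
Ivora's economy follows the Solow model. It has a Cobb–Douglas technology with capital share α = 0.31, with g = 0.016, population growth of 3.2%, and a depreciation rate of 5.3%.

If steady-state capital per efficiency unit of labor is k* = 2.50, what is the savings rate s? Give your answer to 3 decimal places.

s ≈ 0.190

In steady state, investment equals break-even investment: s·k^α = (n + g + δ)·k.
So s / (n + g + δ) = (k*)^(1−α) = 2.50^0.69 = 1.8818.
Therefore s = 1.8818 × (n + g + δ) = 1.8818 × 0.101 = 0.1901.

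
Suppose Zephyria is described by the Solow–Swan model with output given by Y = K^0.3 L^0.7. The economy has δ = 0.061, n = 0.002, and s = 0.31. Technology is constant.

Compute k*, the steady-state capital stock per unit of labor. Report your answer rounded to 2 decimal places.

k* = 9.74

In steady state, investment equals break-even investment: s·k^α = (n + δ)·k.
Dividing both sides by k: k^(1−α) = s / (n + δ).
k^0.7 = 0.31 / (0.002 + 0.061) = 0.31 / 0.063 = 4.9206
k* = 4.9206^(1/0.7) ≈ 9.7409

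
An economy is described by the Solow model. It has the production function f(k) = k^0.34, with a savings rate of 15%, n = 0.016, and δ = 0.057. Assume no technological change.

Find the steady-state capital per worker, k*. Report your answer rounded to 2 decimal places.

Steady state requires s·f(k) = (n + δ)·k, i.e. s·k^α = (n + δ)·k.
Dividing both sides by k: k^(1−α) = s / (n + δ).
k^0.66 = 0.15 / (0.016 + 0.057) = 0.15 / 0.073 = 2.0548
k* = 2.0548^(1/0.66) ≈ 2.9778

k* = 2.98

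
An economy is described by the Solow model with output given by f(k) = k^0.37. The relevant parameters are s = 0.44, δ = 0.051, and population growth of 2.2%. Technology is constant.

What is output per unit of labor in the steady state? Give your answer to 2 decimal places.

y* = 2.87

At the steady state, Δk = 0, so s·k^α = (n + δ)·k.
Rearranging, k^(1−α) = s / (n + δ).
k^0.63 = 0.44 / (0.022 + 0.051) = 0.44 / 0.073 = 6.0274
k* = 6.0274^(1/0.63) ≈ 17.3102
y* = (k*)^α = 17.3102^0.37 ≈ 2.8719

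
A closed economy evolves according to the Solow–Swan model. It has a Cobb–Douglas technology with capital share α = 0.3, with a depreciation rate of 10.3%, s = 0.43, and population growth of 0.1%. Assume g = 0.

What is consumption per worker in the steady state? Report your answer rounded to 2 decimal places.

c* = 1.05

At the steady state, Δk = 0, so s·k^α = (n + δ)·k.
Dividing both sides by k: k^(1−α) = s / (n + δ).
k^0.7 = 0.43 / (0.001 + 0.103) = 0.43 / 0.104 = 4.1346
k* = 4.1346^(1/0.7) ≈ 7.5966
y* = (k*)^α = 7.5966^0.3 ≈ 1.8373
c* = (1 − s)·y* = (1 − 0.43) × 1.8373 ≈ 1.0473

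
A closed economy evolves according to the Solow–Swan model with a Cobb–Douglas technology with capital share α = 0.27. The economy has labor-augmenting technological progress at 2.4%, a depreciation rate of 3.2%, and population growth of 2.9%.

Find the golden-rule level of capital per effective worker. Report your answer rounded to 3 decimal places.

The golden rule sets f'(k) = n + g + δ, i.e. α·k^(α−1) = n + g + δ.
So k^(1−α) = α / (n + g + δ) = 0.27 / 0.085 = 3.1765.
k_gold = 3.1765^(1/0.73) ≈ 4.8708

k_gold ≈ 4.871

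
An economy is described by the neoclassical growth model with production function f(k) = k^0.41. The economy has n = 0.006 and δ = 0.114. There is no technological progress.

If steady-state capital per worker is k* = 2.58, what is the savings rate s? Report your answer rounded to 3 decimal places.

s ≈ 0.210

In steady state, investment equals break-even investment: s·k^α = (n + δ)·k.
So s / (n + δ) = (k*)^(1−α) = 2.58^0.59 = 1.7493.
Therefore s = 1.7493 × (n + δ) = 1.7493 × 0.120 = 0.2099.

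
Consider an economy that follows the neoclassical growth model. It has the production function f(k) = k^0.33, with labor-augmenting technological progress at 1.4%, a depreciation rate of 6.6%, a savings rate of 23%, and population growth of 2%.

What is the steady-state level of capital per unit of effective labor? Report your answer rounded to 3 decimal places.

In steady state, investment equals break-even investment: s·k^α = (n + g + δ)·k.
Rearranging, k^(1−α) = s / (n + g + δ).
k^0.67 = 0.23 / (0.020 + 0.014 + 0.066) = 0.23 / 0.100 = 2.3000
k* = 2.3000^(1/0.67) ≈ 3.4665

k* ≈ 3.467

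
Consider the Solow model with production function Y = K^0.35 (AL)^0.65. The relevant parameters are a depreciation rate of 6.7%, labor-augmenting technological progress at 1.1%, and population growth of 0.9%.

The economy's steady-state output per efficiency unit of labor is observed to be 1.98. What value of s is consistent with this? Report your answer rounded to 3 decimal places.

s ≈ 0.309

In steady state, investment equals break-even investment: s·k^α = (n + g + δ)·k.
Since y* = [s/(n + g + δ)]^(α/(1−α)), we have s/(n + g + δ) = (y*)^((1−α)/α) = 1.98^1.8571 = 3.5558.
Therefore s = 3.5558 × (n + g + δ) = 3.5558 × 0.087 = 0.3094.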